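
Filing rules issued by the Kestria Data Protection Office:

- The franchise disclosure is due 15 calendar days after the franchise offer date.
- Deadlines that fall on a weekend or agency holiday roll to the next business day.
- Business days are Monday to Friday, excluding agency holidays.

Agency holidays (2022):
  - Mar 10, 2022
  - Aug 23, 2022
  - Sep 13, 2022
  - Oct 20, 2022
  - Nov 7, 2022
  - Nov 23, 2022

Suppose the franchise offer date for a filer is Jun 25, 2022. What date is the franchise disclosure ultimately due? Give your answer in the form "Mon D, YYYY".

Trigger date Jun 25, 2022 + 15 calendar days = Jul 10, 2022.
Jul 10, 2022 falls on a Sunday. Rolling to the next business day gives Jul 11, 2022, a Monday.
Final deadline: Jul 11, 2022.

Jul 11, 2022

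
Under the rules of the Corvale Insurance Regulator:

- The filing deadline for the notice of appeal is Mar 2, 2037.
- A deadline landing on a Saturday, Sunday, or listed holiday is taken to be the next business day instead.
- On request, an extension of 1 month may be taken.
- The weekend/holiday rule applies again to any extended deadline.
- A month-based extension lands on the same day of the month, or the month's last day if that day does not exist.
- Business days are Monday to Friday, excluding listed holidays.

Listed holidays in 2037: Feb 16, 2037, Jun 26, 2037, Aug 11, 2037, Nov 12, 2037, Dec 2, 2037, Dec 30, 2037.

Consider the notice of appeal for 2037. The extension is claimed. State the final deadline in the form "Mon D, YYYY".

The stated deadline is Mar 2, 2037.
Mar 2, 2037 is a Monday and not a listed holiday, so it stands.
Add 1 month to Mar 2, 2037: Apr 2, 2037.
Apr 2, 2037 falls on a Thursday, which is a business day, so no adjustment is needed.
The final due date is Apr 2, 2037.

Apr 2, 2037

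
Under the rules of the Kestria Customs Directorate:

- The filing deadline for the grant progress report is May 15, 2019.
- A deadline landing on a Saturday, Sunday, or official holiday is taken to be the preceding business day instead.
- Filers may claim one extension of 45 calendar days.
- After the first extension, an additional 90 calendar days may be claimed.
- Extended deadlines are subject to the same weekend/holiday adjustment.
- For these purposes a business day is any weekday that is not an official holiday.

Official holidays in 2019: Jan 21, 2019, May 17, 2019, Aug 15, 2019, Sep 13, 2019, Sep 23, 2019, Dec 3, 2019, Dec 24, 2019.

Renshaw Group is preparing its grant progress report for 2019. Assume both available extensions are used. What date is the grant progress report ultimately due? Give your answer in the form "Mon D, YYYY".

Sep 26, 2019

The stated deadline is May 15, 2019.
May 15, 2019 falls on a Wednesday, which is a business day, so no adjustment is needed.
With the 45-day extension, May 15, 2019 becomes Jun 29, 2019.
Jun 29, 2019 falls on a Saturday. Rolling to the preceding business day gives Jun 28, 2019, a Friday.
Add the 90 calendar-day extension to Jun 28, 2019: Sep 26, 2019.
Sep 26, 2019 falls on a Thursday, which is a business day, so no adjustment is needed.
Deadline: Sep 26, 2019.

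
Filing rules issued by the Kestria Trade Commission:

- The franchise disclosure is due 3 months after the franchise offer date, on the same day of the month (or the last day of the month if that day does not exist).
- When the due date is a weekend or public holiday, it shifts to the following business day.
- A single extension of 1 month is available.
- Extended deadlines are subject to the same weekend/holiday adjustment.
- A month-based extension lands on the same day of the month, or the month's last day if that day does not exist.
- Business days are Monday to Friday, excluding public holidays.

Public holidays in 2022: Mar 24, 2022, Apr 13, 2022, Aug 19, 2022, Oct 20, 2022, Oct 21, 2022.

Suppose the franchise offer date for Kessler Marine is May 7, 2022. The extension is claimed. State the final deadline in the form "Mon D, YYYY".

3 months from May 7, 2022 is Aug 7, 2022.
Aug 7, 2022 is a Sunday; the next business day is Aug 8, 2022 (Monday).
The 1 month extension carries Aug 8, 2022 to Sep 8, 2022.
Sep 8, 2022 is a Thursday and not a listed holiday, so it stands.
The final due date is Sep 8, 2022.

Sep 8, 2022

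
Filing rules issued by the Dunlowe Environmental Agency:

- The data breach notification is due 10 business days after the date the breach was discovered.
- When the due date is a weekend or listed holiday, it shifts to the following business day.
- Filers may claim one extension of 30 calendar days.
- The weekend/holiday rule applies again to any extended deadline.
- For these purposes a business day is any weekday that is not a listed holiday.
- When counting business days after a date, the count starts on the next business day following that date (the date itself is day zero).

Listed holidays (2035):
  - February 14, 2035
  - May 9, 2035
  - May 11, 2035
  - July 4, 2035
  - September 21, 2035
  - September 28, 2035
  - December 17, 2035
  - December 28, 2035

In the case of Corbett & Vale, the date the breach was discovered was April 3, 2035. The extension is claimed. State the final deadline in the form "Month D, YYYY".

10 business days after April 3, 2035, excluding weekends and holidays, is April 17, 2035.
Since April 17, 2035 is a Tuesday and not a holiday, the date is unchanged.
The 30-calendar-day extension moves the deadline from April 17, 2035 to May 17, 2035.
May 17, 2035 (Thursday) is already a business day.
The final due date is May 17, 2035.

May 17, 2035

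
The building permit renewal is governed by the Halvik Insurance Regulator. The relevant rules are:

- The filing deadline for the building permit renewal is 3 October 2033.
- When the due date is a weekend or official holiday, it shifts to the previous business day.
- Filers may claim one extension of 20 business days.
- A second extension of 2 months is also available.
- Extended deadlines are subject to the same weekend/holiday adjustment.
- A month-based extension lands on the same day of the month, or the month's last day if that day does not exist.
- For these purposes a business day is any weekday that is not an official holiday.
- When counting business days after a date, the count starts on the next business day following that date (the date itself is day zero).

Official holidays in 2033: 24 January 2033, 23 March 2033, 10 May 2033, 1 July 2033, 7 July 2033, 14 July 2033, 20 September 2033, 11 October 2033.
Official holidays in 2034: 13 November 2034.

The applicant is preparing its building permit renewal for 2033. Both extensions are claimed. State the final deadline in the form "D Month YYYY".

30 December 2033

The stated deadline is 3 October 2033.
3 October 2033 (Monday) is already a business day.
The 20-business-day extension runs from 3 October 2033 to 1 November 2033.
Since 1 November 2033 is a Tuesday and not a holiday, the date is unchanged.
The 2 months extension carries 1 November 2033 to 1 January 2034.
Because 1 January 2034 is a Sunday, the deadline becomes 30 December 2033 (Friday).
The final due date is 30 December 2033.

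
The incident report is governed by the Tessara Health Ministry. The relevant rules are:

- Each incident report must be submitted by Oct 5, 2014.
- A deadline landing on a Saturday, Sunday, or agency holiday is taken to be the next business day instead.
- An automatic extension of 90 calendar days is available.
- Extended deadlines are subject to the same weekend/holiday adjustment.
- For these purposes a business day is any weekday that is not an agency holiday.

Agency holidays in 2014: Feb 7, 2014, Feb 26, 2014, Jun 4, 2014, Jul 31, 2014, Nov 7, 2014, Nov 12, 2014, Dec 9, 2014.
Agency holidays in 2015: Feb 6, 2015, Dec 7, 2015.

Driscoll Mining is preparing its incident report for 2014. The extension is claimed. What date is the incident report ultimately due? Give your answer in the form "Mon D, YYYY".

Start from the fixed due date, Oct 5, 2014.
Because Oct 5, 2014 is a Sunday, the deadline becomes Oct 6, 2014 (Monday).
The 90-calendar-day extension moves the deadline from Oct 6, 2014 to Jan 4, 2015.
Jan 4, 2015 falls on a Sunday. Rolling to the next business day gives Jan 5, 2015, a Monday.
Final deadline: Jan 5, 2015.

Jan 5, 2015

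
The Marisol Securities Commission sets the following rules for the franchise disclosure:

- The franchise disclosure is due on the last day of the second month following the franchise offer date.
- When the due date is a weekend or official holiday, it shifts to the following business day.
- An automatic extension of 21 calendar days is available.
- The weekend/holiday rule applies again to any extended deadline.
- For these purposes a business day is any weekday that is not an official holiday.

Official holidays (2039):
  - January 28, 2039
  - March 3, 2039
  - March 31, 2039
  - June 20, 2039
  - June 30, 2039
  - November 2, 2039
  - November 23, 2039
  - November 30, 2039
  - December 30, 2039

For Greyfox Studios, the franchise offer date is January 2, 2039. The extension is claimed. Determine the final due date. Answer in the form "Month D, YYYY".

2 months after January 2, 2039 falls in March 2039; the last day of that month is March 31, 2039.
March 31, 2039 falls on a listed holiday. Rolling to the next business day gives April 1, 2039, a Friday.
With the 21-day extension, April 1, 2039 becomes April 22, 2039.
April 22, 2039 (Friday) is already a business day.
Final deadline: April 22, 2039.

April 22, 2039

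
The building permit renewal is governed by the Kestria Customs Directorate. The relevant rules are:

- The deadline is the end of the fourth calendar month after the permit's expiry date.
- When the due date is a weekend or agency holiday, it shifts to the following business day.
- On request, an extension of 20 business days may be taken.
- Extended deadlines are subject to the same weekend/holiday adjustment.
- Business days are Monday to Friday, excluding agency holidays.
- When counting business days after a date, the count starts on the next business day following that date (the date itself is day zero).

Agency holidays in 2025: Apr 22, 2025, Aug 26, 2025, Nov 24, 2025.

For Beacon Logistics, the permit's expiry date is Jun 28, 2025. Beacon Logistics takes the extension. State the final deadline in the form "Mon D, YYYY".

4 months after Jun 28, 2025 is October 2025; that month ends on Oct 31, 2025.
Since Oct 31, 2025 is a Friday and not a holiday, the date is unchanged.
Counting 20 further business days from Oct 31, 2025 reaches Dec 1, 2025.
Since Dec 1, 2025 is a Monday and not a holiday, the date is unchanged.
Final deadline: Dec 1, 2025.

Dec 1, 2025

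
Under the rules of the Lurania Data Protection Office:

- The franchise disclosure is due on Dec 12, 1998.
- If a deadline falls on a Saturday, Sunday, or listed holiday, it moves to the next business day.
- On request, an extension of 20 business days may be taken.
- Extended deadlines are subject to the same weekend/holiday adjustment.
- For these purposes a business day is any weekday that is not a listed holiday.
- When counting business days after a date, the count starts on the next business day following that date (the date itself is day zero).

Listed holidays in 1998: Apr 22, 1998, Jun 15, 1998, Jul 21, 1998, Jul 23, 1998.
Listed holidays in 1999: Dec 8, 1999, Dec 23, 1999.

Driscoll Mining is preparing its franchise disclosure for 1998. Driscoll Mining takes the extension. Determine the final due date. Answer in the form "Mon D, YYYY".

Jan 11, 1999

The stated deadline is Dec 12, 1998.
Dec 12, 1998 falls on a Saturday. Rolling to the next business day gives Dec 14, 1998, a Monday.
The 20-business-day extension runs from Dec 14, 1998 to Jan 11, 1999.
Jan 11, 1999 (Monday) is already a business day.
The final due date is Jan 11, 1999.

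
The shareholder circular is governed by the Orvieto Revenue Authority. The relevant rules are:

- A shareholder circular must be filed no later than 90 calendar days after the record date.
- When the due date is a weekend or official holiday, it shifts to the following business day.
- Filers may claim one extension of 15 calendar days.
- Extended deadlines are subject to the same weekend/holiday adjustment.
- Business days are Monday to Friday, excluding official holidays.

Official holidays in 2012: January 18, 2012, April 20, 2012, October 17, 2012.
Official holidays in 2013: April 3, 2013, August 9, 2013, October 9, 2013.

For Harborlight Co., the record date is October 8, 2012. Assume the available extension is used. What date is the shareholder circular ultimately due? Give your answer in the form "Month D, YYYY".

January 22, 2013

From October 8, 2012, 90 calendar days later is January 6, 2013.
Because January 6, 2013 is a Sunday, the deadline becomes January 7, 2013 (Monday).
Applying the 15-calendar-day extension: January 7, 2013 + 15 days = January 22, 2013.
January 22, 2013 falls on a Tuesday, which is a business day, so no adjustment is needed.
The final due date is January 22, 2013.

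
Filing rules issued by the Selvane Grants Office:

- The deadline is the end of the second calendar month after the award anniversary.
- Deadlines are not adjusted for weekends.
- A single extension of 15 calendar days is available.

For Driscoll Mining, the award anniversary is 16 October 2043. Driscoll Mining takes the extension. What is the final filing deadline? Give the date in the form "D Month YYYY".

2 months after 16 October 2043 falls in December 2043; the last day of that month is 31 December 2043.
31 December 2043 is a Thursday; no weekend or holiday adjustment applies.
Add the 15 calendar-day extension to 31 December 2043: 15 January 2044.
No adjustment is made for weekends or holidays, so 15 January 2044 stands.
Final deadline: 15 January 2044.

15 January 2044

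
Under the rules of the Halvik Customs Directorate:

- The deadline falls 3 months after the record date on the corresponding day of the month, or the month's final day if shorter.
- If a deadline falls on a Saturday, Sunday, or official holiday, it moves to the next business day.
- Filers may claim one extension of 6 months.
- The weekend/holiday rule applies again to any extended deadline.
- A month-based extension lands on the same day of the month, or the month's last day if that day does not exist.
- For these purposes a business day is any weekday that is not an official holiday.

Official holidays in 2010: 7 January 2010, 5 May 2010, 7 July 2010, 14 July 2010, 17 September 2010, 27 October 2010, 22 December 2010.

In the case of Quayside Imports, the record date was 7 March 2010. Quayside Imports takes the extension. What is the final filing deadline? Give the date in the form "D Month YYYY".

7 December 2010

3 months from 7 March 2010 is 7 June 2010.
7 June 2010 (Monday) is already a business day.
Add 6 months to 7 June 2010: 7 December 2010.
7 December 2010 falls on a Tuesday, which is a business day, so no adjustment is needed.
So the filing is due 7 December 2010.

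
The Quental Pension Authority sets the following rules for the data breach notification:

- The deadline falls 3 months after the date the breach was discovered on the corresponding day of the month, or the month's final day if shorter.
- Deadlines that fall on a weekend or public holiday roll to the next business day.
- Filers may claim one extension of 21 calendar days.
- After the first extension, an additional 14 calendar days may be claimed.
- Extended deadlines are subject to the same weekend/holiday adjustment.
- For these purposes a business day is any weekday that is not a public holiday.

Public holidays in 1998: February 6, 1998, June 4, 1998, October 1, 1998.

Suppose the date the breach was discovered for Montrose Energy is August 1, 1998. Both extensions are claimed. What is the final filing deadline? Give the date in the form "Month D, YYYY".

Moving 3 months forward from August 1, 1998 on the corresponding day gives November 1, 1998.
November 1, 1998 is a Sunday, so it moves to the next business day, November 2, 1998 (Monday).
With the 21-day extension, November 2, 1998 becomes November 23, 1998.
Since November 23, 1998 is a Monday and not a holiday, the date is unchanged.
Add the 14 calendar-day extension to November 23, 1998: December 7, 1998.
December 7, 1998 falls on a Monday, which is a business day, so no adjustment is needed.
Deadline: December 7, 1998.

December 7, 1998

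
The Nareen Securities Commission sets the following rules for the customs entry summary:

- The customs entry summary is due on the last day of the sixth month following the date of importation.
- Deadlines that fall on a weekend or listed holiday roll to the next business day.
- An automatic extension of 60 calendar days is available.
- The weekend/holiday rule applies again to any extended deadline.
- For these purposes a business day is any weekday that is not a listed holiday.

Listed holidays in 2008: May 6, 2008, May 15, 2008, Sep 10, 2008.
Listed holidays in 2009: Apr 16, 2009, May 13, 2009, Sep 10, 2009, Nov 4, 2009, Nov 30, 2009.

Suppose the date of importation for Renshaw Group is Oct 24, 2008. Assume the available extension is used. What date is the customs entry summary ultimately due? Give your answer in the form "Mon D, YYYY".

6 months after Oct 24, 2008 falls in April 2009; the last day of that month is Apr 30, 2009.
Since Apr 30, 2009 is a Thursday and not a holiday, the date is unchanged.
With the 60-day extension, Apr 30, 2009 becomes Jun 29, 2009.
Jun 29, 2009 falls on a Monday, which is a business day, so no adjustment is needed.
Deadline: Jun 29, 2009.

Jun 29, 2009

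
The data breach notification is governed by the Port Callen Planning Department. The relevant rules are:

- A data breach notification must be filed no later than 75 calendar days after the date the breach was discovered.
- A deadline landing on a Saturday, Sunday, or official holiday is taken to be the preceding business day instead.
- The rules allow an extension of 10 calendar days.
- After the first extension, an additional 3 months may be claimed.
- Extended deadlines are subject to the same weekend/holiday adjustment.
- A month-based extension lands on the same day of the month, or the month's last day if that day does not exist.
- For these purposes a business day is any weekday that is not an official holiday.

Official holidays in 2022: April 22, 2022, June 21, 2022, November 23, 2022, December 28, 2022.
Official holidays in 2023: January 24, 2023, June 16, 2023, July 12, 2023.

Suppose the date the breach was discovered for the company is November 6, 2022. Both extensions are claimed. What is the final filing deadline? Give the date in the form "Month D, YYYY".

April 28, 2023

Trigger date November 6, 2022 + 75 calendar days = January 20, 2023.
January 20, 2023 is a Friday and not a listed holiday, so it stands.
The 10-calendar-day extension moves the deadline from January 20, 2023 to January 30, 2023.
January 30, 2023 falls on a Monday, which is a business day, so no adjustment is needed.
Add 3 months to January 30, 2023: April 30, 2023.
April 30, 2023 is a Sunday; the preceding business day is April 28, 2023 (Friday).
Deadline: April 28, 2023.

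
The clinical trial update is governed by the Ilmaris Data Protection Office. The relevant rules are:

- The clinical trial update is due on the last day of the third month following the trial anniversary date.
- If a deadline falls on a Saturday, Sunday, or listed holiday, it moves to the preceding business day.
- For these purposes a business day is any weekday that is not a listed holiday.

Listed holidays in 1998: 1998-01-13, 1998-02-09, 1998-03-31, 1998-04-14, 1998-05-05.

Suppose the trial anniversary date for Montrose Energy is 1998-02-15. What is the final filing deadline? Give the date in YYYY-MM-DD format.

1998-05-29

3 months after 1998-02-15 is May 1998; that month ends on 1998-05-31.
Because 1998-05-31 is a Sunday, the deadline becomes 1998-05-29 (Friday).
So the filing is due 1998-05-29.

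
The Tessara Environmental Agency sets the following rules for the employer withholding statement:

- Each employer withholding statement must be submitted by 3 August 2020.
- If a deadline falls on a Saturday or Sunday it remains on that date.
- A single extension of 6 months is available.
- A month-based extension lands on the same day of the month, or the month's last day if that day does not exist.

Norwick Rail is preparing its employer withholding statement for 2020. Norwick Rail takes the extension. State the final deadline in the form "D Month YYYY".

Start from the fixed due date, 3 August 2020.
3 August 2020 is a Monday; no weekend or holiday adjustment applies.
Applying the 6 months extension: 6 months after 3 August 2020 is 3 February 2021.
No adjustment is made for weekends or holidays, so 3 February 2021 stands.
Deadline: 3 February 2021.

3 February 2021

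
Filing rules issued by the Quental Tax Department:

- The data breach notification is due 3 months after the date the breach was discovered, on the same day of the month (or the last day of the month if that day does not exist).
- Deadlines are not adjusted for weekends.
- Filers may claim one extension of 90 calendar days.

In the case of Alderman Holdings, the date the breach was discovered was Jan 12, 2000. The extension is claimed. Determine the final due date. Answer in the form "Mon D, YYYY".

Jul 11, 2000

Moving 3 months forward from Jan 12, 2000 on the corresponding day gives Apr 12, 2000.
Apr 12, 2000 falls on a Wednesday. The rules make no weekend/holiday allowance, so it remains Apr 12, 2000.
With the 90-day extension, Apr 12, 2000 becomes Jul 11, 2000.
No adjustment is made for weekends or holidays, so Jul 11, 2000 stands.
Deadline: Jul 11, 2000.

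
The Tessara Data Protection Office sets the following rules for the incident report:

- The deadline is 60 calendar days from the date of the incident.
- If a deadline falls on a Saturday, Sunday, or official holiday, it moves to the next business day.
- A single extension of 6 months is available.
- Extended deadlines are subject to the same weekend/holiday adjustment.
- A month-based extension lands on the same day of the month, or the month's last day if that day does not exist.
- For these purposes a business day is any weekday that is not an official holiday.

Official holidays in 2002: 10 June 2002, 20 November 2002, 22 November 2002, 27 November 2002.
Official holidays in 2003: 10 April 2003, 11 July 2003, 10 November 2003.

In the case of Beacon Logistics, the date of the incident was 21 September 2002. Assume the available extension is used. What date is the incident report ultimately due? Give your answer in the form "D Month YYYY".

21 May 2003

From 21 September 2002, 60 calendar days later is 20 November 2002.
20 November 2002 is a listed holiday; the next business day is 21 November 2002 (Thursday).
Applying the 6 months extension: 6 months after 21 November 2002 is 21 May 2003.
21 May 2003 is a Wednesday and not a listed holiday, so it stands.
Deadline: 21 May 2003.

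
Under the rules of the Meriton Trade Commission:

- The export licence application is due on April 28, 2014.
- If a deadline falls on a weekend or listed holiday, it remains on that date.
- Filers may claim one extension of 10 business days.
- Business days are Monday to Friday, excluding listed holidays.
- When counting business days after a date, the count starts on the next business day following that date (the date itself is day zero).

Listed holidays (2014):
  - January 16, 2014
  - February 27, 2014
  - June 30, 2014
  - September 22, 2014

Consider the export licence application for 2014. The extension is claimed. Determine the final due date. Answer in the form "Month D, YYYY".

Start from the fixed due date, April 28, 2014.
April 28, 2014 falls on a Monday. The rules make no weekend/holiday allowance, so it remains April 28, 2014.
Counting 10 further business days from April 28, 2014 reaches May 12, 2014.
May 12, 2014 is a Monday; no weekend or holiday adjustment applies.
Final deadline: May 12, 2014.

May 12, 2014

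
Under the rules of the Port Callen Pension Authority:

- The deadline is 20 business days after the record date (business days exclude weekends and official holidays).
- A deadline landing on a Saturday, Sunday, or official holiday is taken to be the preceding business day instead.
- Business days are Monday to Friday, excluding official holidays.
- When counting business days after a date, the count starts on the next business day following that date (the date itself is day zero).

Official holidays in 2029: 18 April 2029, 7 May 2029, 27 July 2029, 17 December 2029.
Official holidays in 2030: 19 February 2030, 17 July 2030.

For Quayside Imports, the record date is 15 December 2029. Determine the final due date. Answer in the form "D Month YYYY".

Counting 20 business days after 15 December 2029 (skipping weekends and listed holidays) reaches 14 January 2030.
14 January 2030 is a Monday and not a listed holiday, so it stands.
Deadline: 14 January 2030.

14 January 2030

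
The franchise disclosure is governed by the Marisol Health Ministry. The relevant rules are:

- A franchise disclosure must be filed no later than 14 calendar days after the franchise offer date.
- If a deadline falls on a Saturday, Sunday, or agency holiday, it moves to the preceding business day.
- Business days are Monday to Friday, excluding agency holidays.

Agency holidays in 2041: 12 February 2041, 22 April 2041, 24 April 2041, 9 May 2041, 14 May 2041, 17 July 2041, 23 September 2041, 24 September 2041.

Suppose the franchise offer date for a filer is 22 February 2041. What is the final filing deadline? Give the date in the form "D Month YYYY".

Adding 14 calendar days to 22 February 2041 gives 8 March 2041.
8 March 2041 falls on a Friday, which is a business day, so no adjustment is needed.
Final deadline: 8 March 2041.

8 March 2041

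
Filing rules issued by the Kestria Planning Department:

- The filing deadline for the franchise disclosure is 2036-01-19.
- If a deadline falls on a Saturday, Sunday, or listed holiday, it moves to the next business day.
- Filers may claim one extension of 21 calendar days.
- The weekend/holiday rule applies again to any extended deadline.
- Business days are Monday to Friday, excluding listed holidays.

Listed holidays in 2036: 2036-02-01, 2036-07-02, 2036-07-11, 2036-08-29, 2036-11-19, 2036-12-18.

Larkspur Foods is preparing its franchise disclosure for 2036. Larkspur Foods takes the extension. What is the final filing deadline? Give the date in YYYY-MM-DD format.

Start from the fixed due date, 2036-01-19.
2036-01-19 is a Saturday; the next business day is 2036-01-21 (Monday).
With the 21-day extension, 2036-01-21 becomes 2036-02-11.
2036-02-11 is a Monday and not a listed holiday, so it stands.
Deadline: 2036-02-11.

2036-02-11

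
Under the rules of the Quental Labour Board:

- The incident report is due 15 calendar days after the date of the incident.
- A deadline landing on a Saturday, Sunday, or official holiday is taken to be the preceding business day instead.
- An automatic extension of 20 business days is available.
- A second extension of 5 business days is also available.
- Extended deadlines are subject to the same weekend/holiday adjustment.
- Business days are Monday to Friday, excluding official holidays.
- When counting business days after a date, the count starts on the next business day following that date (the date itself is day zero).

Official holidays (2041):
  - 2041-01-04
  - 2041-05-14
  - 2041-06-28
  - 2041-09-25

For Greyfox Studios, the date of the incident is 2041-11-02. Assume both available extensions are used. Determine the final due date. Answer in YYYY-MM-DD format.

Adding 15 calendar days to 2041-11-02 gives 2041-11-17.
2041-11-17 is a Sunday, so it moves to the preceding business day, 2041-11-15 (Friday).
Counting 20 further business days from 2041-11-15 reaches 2041-12-13.
2041-12-13 falls on a Friday, which is a business day, so no adjustment is needed.
Applying the 5-business-day extension: 5 business days after 2041-12-13 is 2041-12-20.
2041-12-20 falls on a Friday, which is a business day, so no adjustment is needed.
So the filing is due 2041-12-20.

2041-12-20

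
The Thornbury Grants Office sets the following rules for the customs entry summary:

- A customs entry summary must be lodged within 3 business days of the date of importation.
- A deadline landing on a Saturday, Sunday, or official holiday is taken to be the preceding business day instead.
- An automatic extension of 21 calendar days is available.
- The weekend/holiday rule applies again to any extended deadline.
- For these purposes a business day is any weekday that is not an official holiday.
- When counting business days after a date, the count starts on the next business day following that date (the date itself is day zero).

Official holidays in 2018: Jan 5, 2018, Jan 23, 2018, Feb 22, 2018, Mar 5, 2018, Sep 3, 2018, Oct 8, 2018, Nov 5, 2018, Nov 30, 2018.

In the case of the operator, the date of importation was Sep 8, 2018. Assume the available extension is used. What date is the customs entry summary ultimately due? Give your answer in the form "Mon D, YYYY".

3 business days after Sep 8, 2018, excluding weekends and holidays, is Sep 12, 2018.
Since Sep 12, 2018 is a Wednesday and not a holiday, the date is unchanged.
With the 21-day extension, Sep 12, 2018 becomes Oct 3, 2018.
Oct 3, 2018 falls on a Wednesday, which is a business day, so no adjustment is needed.
So the filing is due Oct 3, 2018.

Oct 3, 2018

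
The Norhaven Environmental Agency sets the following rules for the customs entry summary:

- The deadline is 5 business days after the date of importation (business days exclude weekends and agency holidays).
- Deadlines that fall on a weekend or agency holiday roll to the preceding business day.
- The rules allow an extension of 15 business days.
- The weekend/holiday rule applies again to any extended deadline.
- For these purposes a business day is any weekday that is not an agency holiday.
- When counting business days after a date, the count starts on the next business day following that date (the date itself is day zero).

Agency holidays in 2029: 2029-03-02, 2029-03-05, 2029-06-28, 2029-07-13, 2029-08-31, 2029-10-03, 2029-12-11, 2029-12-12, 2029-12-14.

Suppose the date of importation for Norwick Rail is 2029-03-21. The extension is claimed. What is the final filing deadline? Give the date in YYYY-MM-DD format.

2029-04-18

5 business days after 2029-03-21, excluding weekends and holidays, is 2029-03-28.
2029-03-28 (Wednesday) is already a business day.
Counting 15 further business days from 2029-03-28 reaches 2029-04-18.
2029-04-18 falls on a Wednesday, which is a business day, so no adjustment is needed.
Deadline: 2029-04-18.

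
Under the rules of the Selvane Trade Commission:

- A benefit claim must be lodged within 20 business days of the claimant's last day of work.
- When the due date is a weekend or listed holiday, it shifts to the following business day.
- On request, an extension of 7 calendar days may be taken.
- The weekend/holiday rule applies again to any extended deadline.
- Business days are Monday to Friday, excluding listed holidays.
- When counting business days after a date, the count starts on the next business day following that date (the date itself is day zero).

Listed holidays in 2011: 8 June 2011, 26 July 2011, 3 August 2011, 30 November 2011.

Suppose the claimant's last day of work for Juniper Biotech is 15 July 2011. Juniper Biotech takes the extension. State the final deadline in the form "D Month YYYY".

23 August 2011

Starting the day after 15 July 2011 and counting 20 business days lands on 16 August 2011.
16 August 2011 is a Tuesday and not a listed holiday, so it stands.
With the 7-day extension, 16 August 2011 becomes 23 August 2011.
23 August 2011 (Tuesday) is already a business day.
Deadline: 23 August 2011.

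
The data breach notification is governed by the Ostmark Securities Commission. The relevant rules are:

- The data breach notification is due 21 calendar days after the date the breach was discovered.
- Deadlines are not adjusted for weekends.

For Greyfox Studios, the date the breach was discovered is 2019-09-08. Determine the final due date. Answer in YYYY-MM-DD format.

2019-09-29

21 calendar days after 2019-09-08 is 2019-09-29.
2019-09-29 is a Sunday; no weekend or holiday adjustment applies.
Final deadline: 2019-09-29.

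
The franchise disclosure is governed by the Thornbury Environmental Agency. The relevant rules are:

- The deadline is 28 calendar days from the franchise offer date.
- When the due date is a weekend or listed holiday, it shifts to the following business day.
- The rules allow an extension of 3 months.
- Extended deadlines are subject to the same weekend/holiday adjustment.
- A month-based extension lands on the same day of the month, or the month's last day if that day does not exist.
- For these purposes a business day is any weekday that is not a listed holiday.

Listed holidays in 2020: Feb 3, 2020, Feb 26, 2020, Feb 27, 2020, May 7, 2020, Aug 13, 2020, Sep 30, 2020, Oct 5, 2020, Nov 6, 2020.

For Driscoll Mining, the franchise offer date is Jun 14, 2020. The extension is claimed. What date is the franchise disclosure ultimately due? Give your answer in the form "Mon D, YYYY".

From Jun 14, 2020, 28 calendar days later is Jul 12, 2020.
Jul 12, 2020 is a Sunday, so it moves to the next business day, Jul 13, 2020 (Monday).
The 3 months extension carries Jul 13, 2020 to Oct 13, 2020.
Since Oct 13, 2020 is a Tuesday and not a holiday, the date is unchanged.
Deadline: Oct 13, 2020.

Oct 13, 2020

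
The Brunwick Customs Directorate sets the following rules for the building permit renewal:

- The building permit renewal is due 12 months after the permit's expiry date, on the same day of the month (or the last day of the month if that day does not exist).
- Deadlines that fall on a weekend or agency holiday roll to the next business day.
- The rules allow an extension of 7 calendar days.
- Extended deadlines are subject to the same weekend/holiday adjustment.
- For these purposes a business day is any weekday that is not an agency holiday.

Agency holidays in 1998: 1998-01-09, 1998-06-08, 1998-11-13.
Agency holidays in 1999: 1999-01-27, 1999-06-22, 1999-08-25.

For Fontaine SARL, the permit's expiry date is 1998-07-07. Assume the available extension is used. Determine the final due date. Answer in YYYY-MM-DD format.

12 months after 1998-07-07, on the same day of the month, is 1999-07-07.
Since 1999-07-07 is a Wednesday and not a holiday, the date is unchanged.
Add the 7 calendar-day extension to 1999-07-07: 1999-07-14.
1999-07-14 is a Wednesday and not a listed holiday, so it stands.
So the filing is due 1999-07-14.

1999-07-14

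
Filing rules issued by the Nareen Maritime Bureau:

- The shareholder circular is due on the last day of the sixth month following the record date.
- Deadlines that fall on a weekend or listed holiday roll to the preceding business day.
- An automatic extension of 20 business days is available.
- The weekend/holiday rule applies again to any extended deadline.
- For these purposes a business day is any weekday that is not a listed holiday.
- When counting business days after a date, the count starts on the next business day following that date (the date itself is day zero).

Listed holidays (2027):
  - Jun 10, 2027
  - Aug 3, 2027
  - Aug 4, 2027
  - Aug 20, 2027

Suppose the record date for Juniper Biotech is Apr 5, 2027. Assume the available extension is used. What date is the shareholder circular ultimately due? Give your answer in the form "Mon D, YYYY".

The sixth month after Apr 5, 2027 is October 2027, whose last day is Oct 31, 2027.
Oct 31, 2027 falls on a Sunday. Rolling to the preceding business day gives Oct 29, 2027, a Friday.
Applying the 20-business-day extension: 20 business days after Oct 29, 2027 is Nov 26, 2027.
Nov 26, 2027 (Friday) is already a business day.
Deadline: Nov 26, 2027.

Nov 26, 2027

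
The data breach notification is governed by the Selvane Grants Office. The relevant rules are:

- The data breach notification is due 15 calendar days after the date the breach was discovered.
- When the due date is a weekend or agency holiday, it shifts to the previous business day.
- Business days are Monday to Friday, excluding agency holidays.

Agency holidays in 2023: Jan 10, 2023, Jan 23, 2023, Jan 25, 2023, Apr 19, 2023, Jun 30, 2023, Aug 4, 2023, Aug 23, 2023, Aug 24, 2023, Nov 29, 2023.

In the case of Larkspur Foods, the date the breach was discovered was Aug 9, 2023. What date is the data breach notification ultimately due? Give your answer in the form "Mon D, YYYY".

15 calendar days after Aug 9, 2023 is Aug 24, 2023.
Aug 24, 2023 is a listed holiday, so it moves to the preceding business day, Aug 22, 2023 (Tuesday).
So the filing is due Aug 22, 2023.

Aug 22, 2023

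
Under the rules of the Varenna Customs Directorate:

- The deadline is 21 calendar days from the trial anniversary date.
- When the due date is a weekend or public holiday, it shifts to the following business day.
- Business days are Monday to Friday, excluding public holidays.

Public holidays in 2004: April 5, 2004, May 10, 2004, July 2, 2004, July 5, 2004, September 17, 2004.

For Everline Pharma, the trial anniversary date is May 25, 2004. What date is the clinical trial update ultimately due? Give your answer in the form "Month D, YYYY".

Adding 21 calendar days to May 25, 2004 gives June 15, 2004.
June 15, 2004 falls on a Tuesday, which is a business day, so no adjustment is needed.
So the filing is due June 15, 2004.

June 15, 2004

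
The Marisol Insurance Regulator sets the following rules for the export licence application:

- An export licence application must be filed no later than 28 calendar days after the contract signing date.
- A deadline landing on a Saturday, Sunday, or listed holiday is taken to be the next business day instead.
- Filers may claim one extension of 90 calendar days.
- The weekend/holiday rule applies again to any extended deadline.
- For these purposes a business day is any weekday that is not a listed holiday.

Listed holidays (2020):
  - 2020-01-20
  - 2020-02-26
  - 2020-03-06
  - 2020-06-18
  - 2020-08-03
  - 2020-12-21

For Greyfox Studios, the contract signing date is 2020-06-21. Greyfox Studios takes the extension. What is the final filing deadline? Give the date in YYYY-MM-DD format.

2020-10-19

Adding 28 calendar days to 2020-06-21 gives 2020-07-19.
2020-07-19 falls on a Sunday. Rolling to the next business day gives 2020-07-20, a Monday.
Add the 90 calendar-day extension to 2020-07-20: 2020-10-18.
2020-10-18 falls on a Sunday. Rolling to the next business day gives 2020-10-19, a Monday.
So the filing is due 2020-10-19.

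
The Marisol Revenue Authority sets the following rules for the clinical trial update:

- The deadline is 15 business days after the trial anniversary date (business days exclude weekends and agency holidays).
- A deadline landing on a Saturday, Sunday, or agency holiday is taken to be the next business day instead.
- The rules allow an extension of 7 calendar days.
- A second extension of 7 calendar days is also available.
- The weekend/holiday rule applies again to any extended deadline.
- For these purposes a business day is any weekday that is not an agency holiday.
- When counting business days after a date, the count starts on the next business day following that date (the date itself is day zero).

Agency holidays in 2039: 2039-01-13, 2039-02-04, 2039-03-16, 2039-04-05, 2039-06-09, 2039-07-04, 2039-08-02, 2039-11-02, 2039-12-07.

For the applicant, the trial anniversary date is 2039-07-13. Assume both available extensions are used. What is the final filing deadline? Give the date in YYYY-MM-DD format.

2039-08-18

Counting 15 business days after 2039-07-13 (skipping weekends and listed holidays) reaches 2039-08-04.
2039-08-04 is a Thursday and not a listed holiday, so it stands.
The 7-calendar-day extension moves the deadline from 2039-08-04 to 2039-08-11.
2039-08-11 is a Thursday and not a listed holiday, so it stands.
With the 7-day extension, 2039-08-11 becomes 2039-08-18.
2039-08-18 falls on a Thursday, which is a business day, so no adjustment is needed.
Final deadline: 2039-08-18.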